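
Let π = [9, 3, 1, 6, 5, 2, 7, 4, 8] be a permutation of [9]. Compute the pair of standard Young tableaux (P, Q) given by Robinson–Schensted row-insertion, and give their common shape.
P = [1, 2, 4, 8] / [3, 5, 7] / [6] / [9];  Q = [1, 4, 7, 9] / [2, 5, 8] / [3] / [6];  common shape = (4, 3, 1, 1)

Row-insert the values π_1, π_2, … into P one at a time, bumping the leftmost entry strictly greater than the inserted value down to the next row. The recording tableau Q records, in position (i, j), the step at which that cell was added to P.
  Insert 9 (step 1): P = [9];  Q = [1]
  Insert 3 (step 2): P = [3] / [9];  Q = [1] / [2]
  Insert 1 (step 3): P = [1] / [3] / [9];  Q = [1] / [2] / [3]
  Insert 6 (step 4): P = [1, 6] / [3] / [9];  Q = [1, 4] / [2] / [3]
  Insert 5 (step 5): P = [1, 5] / [3, 6] / [9];  Q = [1, 4] / [2, 5] / [3]
  Insert 2 (step 6): P = [1, 2] / [3, 5] / [6] / [9];  Q = [1, 4] / [2, 5] / [3] / [6]
  Insert 7 (step 7): P = [1, 2, 7] / [3, 5] / [6] / [9];  Q = [1, 4, 7] / [2, 5] / [3] / [6]
  Insert 4 (step 8): P = [1, 2, 4] / [3, 5, 7] / [6] / [9];  Q = [1, 4, 7] / [2, 5, 8] / [3] / [6]
  Insert 8 (step 9): P = [1, 2, 4, 8] / [3, 5, 7] / [6] / [9];  Q = [1, 4, 7, 9] / [2, 5, 8] / [3] / [6]
Final shape: (4, 3, 1, 1).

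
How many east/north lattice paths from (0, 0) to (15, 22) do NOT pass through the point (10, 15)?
Number of paths = 6775341840

Total paths from (0, 0) to (15, 22): C(37, 15) = 9364199760. Paths through (10, 15): (paths (0, 0) → (10, 15)) × (paths (10, 15) → (15, 22)) = C(25, 10) · C(12, 5) = 3268760 · 792 = 2588857920. Avoidance count = 9364199760 − 2588857920 = 6775341840.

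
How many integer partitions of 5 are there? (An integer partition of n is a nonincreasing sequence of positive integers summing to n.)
p(5) = 7

List all partitions of 5: 5, 4+1, 3+2, 3+1+1, 2+2+1, 2+1+1+1, 1+1+1+1+1. Counting them gives p(5) = 7.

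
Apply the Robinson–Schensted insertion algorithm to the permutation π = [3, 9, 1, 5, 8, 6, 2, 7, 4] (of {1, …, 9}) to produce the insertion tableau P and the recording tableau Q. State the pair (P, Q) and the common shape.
P = [1, 2, 4, 7] / [3, 5, 6] / [8] / [9];  Q = [1, 2, 5, 8] / [3, 4, 9] / [6] / [7];  common shape = (4, 3, 1, 1)

Row-insert the values π_1, π_2, … into P one at a time, bumping the leftmost entry strictly greater than the inserted value down to the next row. The recording tableau Q records, in position (i, j), the step at which that cell was added to P.
  Insert 3 (step 1): P = [3];  Q = [1]
  Insert 9 (step 2): P = [3, 9];  Q = [1, 2]
  Insert 1 (step 3): P = [1, 9] / [3];  Q = [1, 2] / [3]
  Insert 5 (step 4): P = [1, 5] / [3, 9];  Q = [1, 2] / [3, 4]
  Insert 8 (step 5): P = [1, 5, 8] / [3, 9];  Q = [1, 2, 5] / [3, 4]
  Insert 6 (step 6): P = [1, 5, 6] / [3, 8] / [9];  Q = [1, 2, 5] / [3, 4] / [6]
  Insert 2 (step 7): P = [1, 2, 6] / [3, 5] / [8] / [9];  Q = [1, 2, 5] / [3, 4] / [6] / [7]
  Insert 7 (step 8): P = [1, 2, 6, 7] / [3, 5] / [8] / [9];  Q = [1, 2, 5, 8] / [3, 4] / [6] / [7]
  Insert 4 (step 9): P = [1, 2, 4, 7] / [3, 5, 6] / [8] / [9];  Q = [1, 2, 5, 8] / [3, 4, 9] / [6] / [7]
Final shape: (4, 3, 1, 1).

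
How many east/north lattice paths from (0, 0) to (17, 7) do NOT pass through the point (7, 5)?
Number of paths = 293832

Total paths from (0, 0) to (17, 7): C(24, 17) = 346104. Paths through (7, 5): (paths (0, 0) → (7, 5)) × (paths (7, 5) → (17, 7)) = C(12, 7) · C(12, 10) = 792 · 66 = 52272. Avoidance count = 346104 − 52272 = 293832.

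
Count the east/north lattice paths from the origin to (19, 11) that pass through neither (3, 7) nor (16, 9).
Number of paths = 33742150

Inclusion–exclusion. Total paths: C(30, 19) = 54627300. Through P₁: C(10, 3)·C(20, 16) = 581400. Through P₂: C(25, 16)·C(5, 3) = 20429750. Since P₁ is strictly southwest of P₂, a monotone path through both must visit P₁ then P₂; paths through both = C(10, 3)·C(15, 13)·C(5, 3) = 126000. Avoid both = 54627300 − 581400 − 20429750 + 126000 = 33742150.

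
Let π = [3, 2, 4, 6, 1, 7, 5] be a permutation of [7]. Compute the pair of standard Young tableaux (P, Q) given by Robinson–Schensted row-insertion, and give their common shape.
P = [1, 4, 5, 7] / [2, 6] / [3];  Q = [1, 3, 4, 6] / [2, 7] / [5];  common shape = (4, 2, 1)

Row-insert the values π_1, π_2, … into P one at a time, bumping the leftmost entry strictly greater than the inserted value down to the next row. The recording tableau Q records, in position (i, j), the step at which that cell was added to P.
  Insert 3 (step 1): P = [3];  Q = [1]
  Insert 2 (step 2): P = [2] / [3];  Q = [1] / [2]
  Insert 4 (step 3): P = [2, 4] / [3];  Q = [1, 3] / [2]
  Insert 6 (step 4): P = [2, 4, 6] / [3];  Q = [1, 3, 4] / [2]
  Insert 1 (step 5): P = [1, 4, 6] / [2] / [3];  Q = [1, 3, 4] / [2] / [5]
  Insert 7 (step 6): P = [1, 4, 6, 7] / [2] / [3];  Q = [1, 3, 4, 6] / [2] / [5]
  Insert 5 (step 7): P = [1, 4, 5, 7] / [2, 6] / [3];  Q = [1, 3, 4, 6] / [2, 7] / [5]
Final shape: (4, 2, 1).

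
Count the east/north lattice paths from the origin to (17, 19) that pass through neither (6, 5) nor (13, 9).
Number of paths = 6192872840

Inclusion–exclusion. Total paths: C(36, 17) = 8597496600. Through P₁: C(11, 6)·C(25, 11) = 2059318800. Through P₂: C(22, 13)·C(14, 4) = 497917420. Since P₁ is strictly southwest of P₂, a monotone path through both must visit P₁ then P₂; paths through both = C(11, 6)·C(11, 7)·C(14, 4) = 152612460. Avoid both = 8597496600 − 2059318800 − 497917420 + 152612460 = 6192872840.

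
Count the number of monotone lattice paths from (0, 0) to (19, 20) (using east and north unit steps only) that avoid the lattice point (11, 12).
Number of paths = 51522020550

Total paths from (0, 0) to (19, 20): C(39, 19) = 68923264410. Paths through (11, 12): (paths (0, 0) → (11, 12)) × (paths (11, 12) → (19, 20)) = C(23, 11) · C(16, 8) = 1352078 · 12870 = 17401243860. Avoidance count = 68923264410 − 17401243860 = 51522020550.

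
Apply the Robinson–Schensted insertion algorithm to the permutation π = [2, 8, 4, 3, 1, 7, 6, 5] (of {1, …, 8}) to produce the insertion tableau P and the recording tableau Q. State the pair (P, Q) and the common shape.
P = [1, 3, 5] / [2, 6] / [4, 7] / [8];  Q = [1, 2, 6] / [3, 7] / [4, 8] / [5];  common shape = (3, 2, 2, 1)

Row-insert the values π_1, π_2, … into P one at a time, bumping the leftmost entry strictly greater than the inserted value down to the next row. The recording tableau Q records, in position (i, j), the step at which that cell was added to P.
  Insert 2 (step 1): P = [2];  Q = [1]
  Insert 8 (step 2): P = [2, 8];  Q = [1, 2]
  Insert 4 (step 3): P = [2, 4] / [8];  Q = [1, 2] / [3]
  Insert 3 (step 4): P = [2, 3] / [4] / [8];  Q = [1, 2] / [3] / [4]
  Insert 1 (step 5): P = [1, 3] / [2] / [4] / [8];  Q = [1, 2] / [3] / [4] / [5]
  Insert 7 (step 6): P = [1, 3, 7] / [2] / [4] / [8];  Q = [1, 2, 6] / [3] / [4] / [5]
  Insert 6 (step 7): P = [1, 3, 6] / [2, 7] / [4] / [8];  Q = [1, 2, 6] / [3, 7] / [4] / [5]
  Insert 5 (step 8): P = [1, 3, 5] / [2, 6] / [4, 7] / [8];  Q = [1, 2, 6] / [3, 7] / [4, 8] / [5]
Final shape: (3, 2, 2, 1).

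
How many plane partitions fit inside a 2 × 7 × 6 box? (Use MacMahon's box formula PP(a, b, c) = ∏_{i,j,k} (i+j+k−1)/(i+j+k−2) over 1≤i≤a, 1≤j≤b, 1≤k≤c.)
PP(2, 7, 6) = 736164

Evaluate the triple product over i = 1..2, j = 1..7, k = 1..6. The factors are (2/1) · (3/2) · (4/3) · (5/4) · (6/5) · (7/6) · (3/2) · (4/3) · … (84 factors total). The numerators and denominators telescope so the product is an integer; carrying out the multiplication exactly gives PP(2, 7, 6) = 736164.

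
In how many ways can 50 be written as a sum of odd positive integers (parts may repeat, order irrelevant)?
p_odd(50) = 3658

Enumerate partitions using only odd parts via the recurrence o(n, m) = o(n, m−2) + o(n−m, m) over odd m, starting from the largest odd part ≤ n. This gives p_odd(50) = 3658. (Euler's theorem: equals the count of distinct-part partitions.)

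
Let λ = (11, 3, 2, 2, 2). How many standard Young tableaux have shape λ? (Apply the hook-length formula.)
# SYT of shape (11, 3, 2, 2, 2) = 6651216

Hook-length formula: f^λ = n! / Π hook(c), product over all cells c of the Young diagram. For λ = (11, 3, 2, 2, 2), n = 20 boxes. Hook lengths by row (left-to-right, top-to-bottom): [15, 14, 10, 8, 7, 6, 5, 4, 3, 2, 1]; [6, 5, 1]; [4, 3]; [3, 2]; [2, 1]. Product of hooks = 365783040000. So f^λ = 20! / 365783040000 = 2432902008176640000 / 365783040000 = 6651216.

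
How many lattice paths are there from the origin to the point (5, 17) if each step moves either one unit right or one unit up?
Number of paths = 26334

A monotone lattice path from (0, 0) to (5, 17) consists of 5 east steps and 17 north steps in some order, so it is determined by which 5 of the 22 steps are east. The count is C(22, 5) = 26334.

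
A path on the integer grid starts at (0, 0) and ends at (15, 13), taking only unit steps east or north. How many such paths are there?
Number of paths = 37442160

A monotone lattice path from (0, 0) to (15, 13) consists of 15 east steps and 13 north steps in some order, so it is determined by which 15 of the 28 steps are east. The count is C(28, 15) = 37442160.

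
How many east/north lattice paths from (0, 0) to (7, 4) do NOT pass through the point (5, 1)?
Number of paths = 270

Total paths from (0, 0) to (7, 4): C(11, 7) = 330. Paths through (5, 1): (paths (0, 0) → (5, 1)) × (paths (5, 1) → (7, 4)) = C(6, 5) · C(5, 2) = 6 · 10 = 60. Avoidance count = 330 − 60 = 270.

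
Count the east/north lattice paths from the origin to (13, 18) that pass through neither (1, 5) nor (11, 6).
Number of paths = 173931065

Inclusion–exclusion. Total paths: C(31, 13) = 206253075. Through P₁: C(6, 1)·C(25, 12) = 31201800. Through P₂: C(17, 11)·C(14, 2) = 1126216. Since P₁ is strictly southwest of P₂, a monotone path through both must visit P₁ then P₂; paths through both = C(6, 1)·C(11, 10)·C(14, 2) = 6006. Avoid both = 206253075 − 31201800 − 1126216 + 6006 = 173931065.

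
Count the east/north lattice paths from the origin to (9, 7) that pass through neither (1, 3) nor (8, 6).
Number of paths = 4414

Inclusion–exclusion. Total paths: C(16, 9) = 11440. Through P₁: C(4, 1)·C(12, 8) = 1980. Through P₂: C(14, 8)·C(2, 1) = 6006. Since P₁ is strictly southwest of P₂, a monotone path through both must visit P₁ then P₂; paths through both = C(4, 1)·C(10, 7)·C(2, 1) = 960. Avoid both = 11440 − 1980 − 6006 + 960 = 4414.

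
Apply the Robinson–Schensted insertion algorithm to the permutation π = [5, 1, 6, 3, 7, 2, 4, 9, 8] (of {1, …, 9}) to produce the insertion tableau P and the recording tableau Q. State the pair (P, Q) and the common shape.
P = [1, 2, 4, 8] / [3, 6, 7, 9] / [5];  Q = [1, 3, 5, 8] / [2, 4, 7, 9] / [6];  common shape = (4, 4, 1)

Row-insert the values π_1, π_2, … into P one at a time, bumping the leftmost entry strictly greater than the inserted value down to the next row. The recording tableau Q records, in position (i, j), the step at which that cell was added to P.
  Insert 5 (step 1): P = [5];  Q = [1]
  Insert 1 (step 2): P = [1] / [5];  Q = [1] / [2]
  Insert 6 (step 3): P = [1, 6] / [5];  Q = [1, 3] / [2]
  Insert 3 (step 4): P = [1, 3] / [5, 6];  Q = [1, 3] / [2, 4]
  Insert 7 (step 5): P = [1, 3, 7] / [5, 6];  Q = [1, 3, 5] / [2, 4]
  Insert 2 (step 6): P = [1, 2, 7] / [3, 6] / [5];  Q = [1, 3, 5] / [2, 4] / [6]
  Insert 4 (step 7): P = [1, 2, 4] / [3, 6, 7] / [5];  Q = [1, 3, 5] / [2, 4, 7] / [6]
  Insert 9 (step 8): P = [1, 2, 4, 9] / [3, 6, 7] / [5];  Q = [1, 3, 5, 8] / [2, 4, 7] / [6]
  Insert 8 (step 9): P = [1, 2, 4, 8] / [3, 6, 7, 9] / [5];  Q = [1, 3, 5, 8] / [2, 4, 7, 9] / [6]
Final shape: (4, 4, 1).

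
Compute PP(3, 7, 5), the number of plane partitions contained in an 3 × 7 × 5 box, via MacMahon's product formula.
PP(3, 7, 5) = 16195608

Evaluate the triple product over i = 1..3, j = 1..7, k = 1..5. The factors are (2/1) · (3/2) · (4/3) · (5/4) · (6/5) · (3/2) · (4/3) · (5/4) · … (105 factors total). The numerators and denominators telescope so the product is an integer; carrying out the multiplication exactly gives PP(3, 7, 5) = 16195608.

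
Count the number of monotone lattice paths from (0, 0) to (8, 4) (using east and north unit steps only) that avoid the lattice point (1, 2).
Number of paths = 387

Total paths from (0, 0) to (8, 4): C(12, 8) = 495. Paths through (1, 2): (paths (0, 0) → (1, 2)) × (paths (1, 2) → (8, 4)) = C(3, 1) · C(9, 7) = 3 · 36 = 108. Avoidance count = 495 − 108 = 387.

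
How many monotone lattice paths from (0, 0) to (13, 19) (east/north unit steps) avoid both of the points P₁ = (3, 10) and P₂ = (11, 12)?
Number of paths = 272742004

Inclusion–exclusion. Total paths: C(32, 13) = 347373600. Through P₁: C(13, 3)·C(19, 10) = 26420108. Through P₂: C(23, 11)·C(9, 2) = 48674808. Since P₁ is strictly southwest of P₂, a monotone path through both must visit P₁ then P₂; paths through both = C(13, 3)·C(10, 8)·C(9, 2) = 463320. Avoid both = 347373600 − 26420108 − 48674808 + 463320 = 272742004.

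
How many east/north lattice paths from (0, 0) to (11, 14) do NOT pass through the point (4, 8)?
Number of paths = 3607980

Total paths from (0, 0) to (11, 14): C(25, 11) = 4457400. Paths through (4, 8): (paths (0, 0) → (4, 8)) × (paths (4, 8) → (11, 14)) = C(12, 4) · C(13, 7) = 495 · 1716 = 849420. Avoidance count = 4457400 − 849420 = 3607980.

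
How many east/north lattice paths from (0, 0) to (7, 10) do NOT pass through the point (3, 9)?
Number of paths = 18348

Total paths from (0, 0) to (7, 10): C(17, 7) = 19448. Paths through (3, 9): (paths (0, 0) → (3, 9)) × (paths (3, 9) → (7, 10)) = C(12, 3) · C(5, 4) = 220 · 5 = 1100. Avoidance count = 19448 − 1100 = 18348.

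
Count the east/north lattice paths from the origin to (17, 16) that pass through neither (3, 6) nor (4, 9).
Number of paths = 972677526

Inclusion–exclusion. Total paths: C(33, 17) = 1166803110. Through P₁: C(9, 3)·C(24, 14) = 164745504. Through P₂: C(13, 4)·C(20, 13) = 55426800. Since P₁ is strictly southwest of P₂, a monotone path through both must visit P₁ then P₂; paths through both = C(9, 3)·C(4, 1)·C(20, 13) = 26046720. Avoid both = 1166803110 − 164745504 − 55426800 + 26046720 = 972677526.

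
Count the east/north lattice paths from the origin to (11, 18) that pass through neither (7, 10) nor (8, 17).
Number of paths = 21266566

Inclusion–exclusion. Total paths: C(29, 11) = 34597290. Through P₁: C(17, 7)·C(12, 4) = 9626760. Through P₂: C(25, 8)·C(4, 3) = 4326300. Since P₁ is strictly southwest of P₂, a monotone path through both must visit P₁ then P₂; paths through both = C(17, 7)·C(8, 1)·C(4, 3) = 622336. Avoid both = 34597290 − 9626760 − 4326300 + 622336 = 21266566.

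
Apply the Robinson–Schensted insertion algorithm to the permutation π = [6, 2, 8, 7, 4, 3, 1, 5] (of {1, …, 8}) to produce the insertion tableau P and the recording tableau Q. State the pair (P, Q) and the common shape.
P = [1, 3, 5] / [2, 7] / [4] / [6] / [8];  Q = [1, 3, 8] / [2, 4] / [5] / [6] / [7];  common shape = (3, 2, 1, 1, 1)

Row-insert the values π_1, π_2, … into P one at a time, bumping the leftmost entry strictly greater than the inserted value down to the next row. The recording tableau Q records, in position (i, j), the step at which that cell was added to P.
  Insert 6 (step 1): P = [6];  Q = [1]
  Insert 2 (step 2): P = [2] / [6];  Q = [1] / [2]
  Insert 8 (step 3): P = [2, 8] / [6];  Q = [1, 3] / [2]
  Insert 7 (step 4): P = [2, 7] / [6, 8];  Q = [1, 3] / [2, 4]
  Insert 4 (step 5): P = [2, 4] / [6, 7] / [8];  Q = [1, 3] / [2, 4] / [5]
  Insert 3 (step 6): P = [2, 3] / [4, 7] / [6] / [8];  Q = [1, 3] / [2, 4] / [5] / [6]
  Insert 1 (step 7): P = [1, 3] / [2, 7] / [4] / [6] / [8];  Q = [1, 3] / [2, 4] / [5] / [6] / [7]
  Insert 5 (step 8): P = [1, 3, 5] / [2, 7] / [4] / [6] / [8];  Q = [1, 3, 8] / [2, 4] / [5] / [6] / [7]
Final shape: (3, 2, 1, 1, 1).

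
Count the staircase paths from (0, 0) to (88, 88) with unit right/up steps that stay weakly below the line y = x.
C_88 = 64633260585762914370496637486146181462681535261000

These NE paths below the diagonal are counted by the Catalan number C_n = (1/(n + 1)) · C(2n, n). For n = 88: C_88 = (1/89) · C(176, 88) = 5752360192132899378974200736267010150178656638229000/89 = 64633260585762914370496637486146181462681535261000.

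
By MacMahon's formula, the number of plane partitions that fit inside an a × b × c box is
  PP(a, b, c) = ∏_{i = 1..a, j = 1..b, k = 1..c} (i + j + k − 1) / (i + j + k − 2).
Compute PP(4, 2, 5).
PP(4, 2, 5) = 5292

Evaluate the triple product over i = 1..4, j = 1..2, k = 1..5. The factors are (2/1) · (3/2) · (4/3) · (5/4) · (6/5) · (3/2) · (4/3) · (5/4) · … (40 factors total). The numerators and denominators telescope so the product is an integer; carrying out the multiplication exactly gives PP(4, 2, 5) = 5292.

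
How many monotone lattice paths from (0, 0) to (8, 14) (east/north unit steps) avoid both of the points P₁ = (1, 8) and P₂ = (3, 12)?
Number of paths = 297606

Inclusion–exclusion. Total paths: C(22, 8) = 319770. Through P₁: C(9, 1)·C(13, 7) = 15444. Through P₂: C(15, 3)·C(7, 5) = 9555. Since P₁ is strictly southwest of P₂, a monotone path through both must visit P₁ then P₂; paths through both = C(9, 1)·C(6, 2)·C(7, 5) = 2835. Avoid both = 319770 − 15444 − 9555 + 2835 = 297606.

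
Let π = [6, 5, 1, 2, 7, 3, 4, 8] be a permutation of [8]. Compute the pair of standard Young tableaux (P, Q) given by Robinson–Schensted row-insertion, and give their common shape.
P = [1, 2, 3, 4, 8] / [5, 7] / [6];  Q = [1, 4, 5, 7, 8] / [2, 6] / [3];  common shape = (5, 2, 1)

Row-insert the values π_1, π_2, … into P one at a time, bumping the leftmost entry strictly greater than the inserted value down to the next row. The recording tableau Q records, in position (i, j), the step at which that cell was added to P.
  Insert 6 (step 1): P = [6];  Q = [1]
  Insert 5 (step 2): P = [5] / [6];  Q = [1] / [2]
  Insert 1 (step 3): P = [1] / [5] / [6];  Q = [1] / [2] / [3]
  Insert 2 (step 4): P = [1, 2] / [5] / [6];  Q = [1, 4] / [2] / [3]
  Insert 7 (step 5): P = [1, 2, 7] / [5] / [6];  Q = [1, 4, 5] / [2] / [3]
  Insert 3 (step 6): P = [1, 2, 3] / [5, 7] / [6];  Q = [1, 4, 5] / [2, 6] / [3]
  Insert 4 (step 7): P = [1, 2, 3, 4] / [5, 7] / [6];  Q = [1, 4, 5, 7] / [2, 6] / [3]
  Insert 8 (step 8): P = [1, 2, 3, 4, 8] / [5, 7] / [6];  Q = [1, 4, 5, 7, 8] / [2, 6] / [3]
Final shape: (5, 2, 1).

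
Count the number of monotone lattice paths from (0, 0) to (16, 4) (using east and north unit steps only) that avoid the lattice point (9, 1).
Number of paths = 3645

Total paths from (0, 0) to (16, 4): C(20, 16) = 4845. Paths through (9, 1): (paths (0, 0) → (9, 1)) × (paths (9, 1) → (16, 4)) = C(10, 9) · C(10, 7) = 10 · 120 = 1200. Avoidance count = 4845 − 1200 = 3645.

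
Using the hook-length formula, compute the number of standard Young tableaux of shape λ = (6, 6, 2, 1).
# SYT of shape (6, 6, 2, 1) = 50050

Hook-length formula: f^λ = n! / Π hook(c), product over all cells c of the Young diagram. For λ = (6, 6, 2, 1), n = 15 boxes. Hook lengths by row (left-to-right, top-to-bottom): [9, 7, 5, 4, 3, 2]; [8, 6, 4, 3, 2, 1]; [3, 1]; [1]. Product of hooks = 26127360. So f^λ = 15! / 26127360 = 1307674368000 / 26127360 = 50050.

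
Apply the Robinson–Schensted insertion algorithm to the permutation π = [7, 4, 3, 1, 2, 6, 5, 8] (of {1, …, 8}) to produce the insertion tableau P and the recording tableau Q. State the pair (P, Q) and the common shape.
P = [1, 2, 5, 8] / [3, 6] / [4] / [7];  Q = [1, 5, 6, 8] / [2, 7] / [3] / [4];  common shape = (4, 2, 1, 1)

Row-insert the values π_1, π_2, … into P one at a time, bumping the leftmost entry strictly greater than the inserted value down to the next row. The recording tableau Q records, in position (i, j), the step at which that cell was added to P.
  Insert 7 (step 1): P = [7];  Q = [1]
  Insert 4 (step 2): P = [4] / [7];  Q = [1] / [2]
  Insert 3 (step 3): P = [3] / [4] / [7];  Q = [1] / [2] / [3]
  Insert 1 (step 4): P = [1] / [3] / [4] / [7];  Q = [1] / [2] / [3] / [4]
  Insert 2 (step 5): P = [1, 2] / [3] / [4] / [7];  Q = [1, 5] / [2] / [3] / [4]
  Insert 6 (step 6): P = [1, 2, 6] / [3] / [4] / [7];  Q = [1, 5, 6] / [2] / [3] / [4]
  Insert 5 (step 7): P = [1, 2, 5] / [3, 6] / [4] / [7];  Q = [1, 5, 6] / [2, 7] / [3] / [4]
  Insert 8 (step 8): P = [1, 2, 5, 8] / [3, 6] / [4] / [7];  Q = [1, 5, 6, 8] / [2, 7] / [3] / [4]
Final shape: (4, 2, 1, 1).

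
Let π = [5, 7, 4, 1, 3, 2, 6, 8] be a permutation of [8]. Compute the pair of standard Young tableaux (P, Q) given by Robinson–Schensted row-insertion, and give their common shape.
P = [1, 2, 6, 8] / [3, 7] / [4] / [5];  Q = [1, 2, 7, 8] / [3, 5] / [4] / [6];  common shape = (4, 2, 1, 1)

Row-insert the values π_1, π_2, … into P one at a time, bumping the leftmost entry strictly greater than the inserted value down to the next row. The recording tableau Q records, in position (i, j), the step at which that cell was added to P.
  Insert 5 (step 1): P = [5];  Q = [1]
  Insert 7 (step 2): P = [5, 7];  Q = [1, 2]
  Insert 4 (step 3): P = [4, 7] / [5];  Q = [1, 2] / [3]
  Insert 1 (step 4): P = [1, 7] / [4] / [5];  Q = [1, 2] / [3] / [4]
  Insert 3 (step 5): P = [1, 3] / [4, 7] / [5];  Q = [1, 2] / [3, 5] / [4]
  Insert 2 (step 6): P = [1, 2] / [3, 7] / [4] / [5];  Q = [1, 2] / [3, 5] / [4] / [6]
  Insert 6 (step 7): P = [1, 2, 6] / [3, 7] / [4] / [5];  Q = [1, 2, 7] / [3, 5] / [4] / [6]
  Insert 8 (step 8): P = [1, 2, 6, 8] / [3, 7] / [4] / [5];  Q = [1, 2, 7, 8] / [3, 5] / [4] / [6]
Final shape: (4, 2, 1, 1).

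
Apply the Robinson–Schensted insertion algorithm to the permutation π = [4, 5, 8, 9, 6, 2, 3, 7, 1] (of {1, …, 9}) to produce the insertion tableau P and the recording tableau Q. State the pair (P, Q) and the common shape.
P = [1, 3, 6, 7] / [2, 5, 9] / [4] / [8];  Q = [1, 2, 3, 4] / [5, 7, 8] / [6] / [9];  common shape = (4, 3, 1, 1)

Row-insert the values π_1, π_2, … into P one at a time, bumping the leftmost entry strictly greater than the inserted value down to the next row. The recording tableau Q records, in position (i, j), the step at which that cell was added to P.
  Insert 4 (step 1): P = [4];  Q = [1]
  Insert 5 (step 2): P = [4, 5];  Q = [1, 2]
  Insert 8 (step 3): P = [4, 5, 8];  Q = [1, 2, 3]
  Insert 9 (step 4): P = [4, 5, 8, 9];  Q = [1, 2, 3, 4]
  Insert 6 (step 5): P = [4, 5, 6, 9] / [8];  Q = [1, 2, 3, 4] / [5]
  Insert 2 (step 6): P = [2, 5, 6, 9] / [4] / [8];  Q = [1, 2, 3, 4] / [5] / [6]
  Insert 3 (step 7): P = [2, 3, 6, 9] / [4, 5] / [8];  Q = [1, 2, 3, 4] / [5, 7] / [6]
  Insert 7 (step 8): P = [2, 3, 6, 7] / [4, 5, 9] / [8];  Q = [1, 2, 3, 4] / [5, 7, 8] / [6]
  Insert 1 (step 9): P = [1, 3, 6, 7] / [2, 5, 9] / [4] / [8];  Q = [1, 2, 3, 4] / [5, 7, 8] / [6] / [9]
Final shape: (4, 3, 1, 1).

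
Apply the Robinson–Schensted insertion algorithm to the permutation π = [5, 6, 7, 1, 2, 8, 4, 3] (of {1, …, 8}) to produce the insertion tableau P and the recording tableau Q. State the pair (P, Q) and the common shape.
P = [1, 2, 3, 8] / [4, 6, 7] / [5];  Q = [1, 2, 3, 6] / [4, 5, 7] / [8];  common shape = (4, 3, 1)

Row-insert the values π_1, π_2, … into P one at a time, bumping the leftmost entry strictly greater than the inserted value down to the next row. The recording tableau Q records, in position (i, j), the step at which that cell was added to P.
  Insert 5 (step 1): P = [5];  Q = [1]
  Insert 6 (step 2): P = [5, 6];  Q = [1, 2]
  Insert 7 (step 3): P = [5, 6, 7];  Q = [1, 2, 3]
  Insert 1 (step 4): P = [1, 6, 7] / [5];  Q = [1, 2, 3] / [4]
  Insert 2 (step 5): P = [1, 2, 7] / [5, 6];  Q = [1, 2, 3] / [4, 5]
  Insert 8 (step 6): P = [1, 2, 7, 8] / [5, 6];  Q = [1, 2, 3, 6] / [4, 5]
  Insert 4 (step 7): P = [1, 2, 4, 8] / [5, 6, 7];  Q = [1, 2, 3, 6] / [4, 5, 7]
  Insert 3 (step 8): P = [1, 2, 3, 8] / [4, 6, 7] / [5];  Q = [1, 2, 3, 6] / [4, 5, 7] / [8]
Final shape: (4, 3, 1).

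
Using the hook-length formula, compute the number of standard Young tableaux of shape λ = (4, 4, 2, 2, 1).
# SYT of shape (4, 4, 2, 2, 1) = 12870

Hook-length formula: f^λ = n! / Π hook(c), product over all cells c of the Young diagram. For λ = (4, 4, 2, 2, 1), n = 13 boxes. Hook lengths by row (left-to-right, top-to-bottom): [8, 6, 3, 2]; [7, 5, 2, 1]; [4, 2]; [3, 1]; [1]. Product of hooks = 483840. So f^λ = 13! / 483840 = 6227020800 / 483840 = 12870.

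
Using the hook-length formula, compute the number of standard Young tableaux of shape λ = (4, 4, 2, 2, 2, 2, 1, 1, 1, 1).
# SYT of shape (4, 4, 2, 2, 2, 2, 1, 1, 1, 1) = 13323750

Hook-length formula: f^λ = n! / Π hook(c), product over all cells c of the Young diagram. For λ = (4, 4, 2, 2, 2, 2, 1, 1, 1, 1), n = 20 boxes. Hook lengths by row (left-to-right, top-to-bottom): [13, 8, 3, 2]; [12, 7, 2, 1]; [9, 4]; [8, 3]; [7, 2]; [6, 1]; [4]; [3]; [2]; [1]. Product of hooks = 182598893568. So f^λ = 20! / 182598893568 = 2432902008176640000 / 182598893568 = 13323750.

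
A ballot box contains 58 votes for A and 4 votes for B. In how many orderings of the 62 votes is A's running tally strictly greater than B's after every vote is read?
Strict-lead orderings = 485865

Total orderings of the 62 votes with 58 for A: C(62, 58) = 557845. By the Bertrand ballot formula (Cycle Lemma / reflection principle), the number of orderings in which A is strictly ahead of B throughout is (p − q)/(p + q) · C(p + q, p) = (58 − 4)/(58 + 4) · 557845 = 485865.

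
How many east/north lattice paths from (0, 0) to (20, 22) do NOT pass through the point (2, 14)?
Number of paths = 513604134420

Total paths from (0, 0) to (20, 22): C(42, 20) = 513791607420. Paths through (2, 14): (paths (0, 0) → (2, 14)) × (paths (2, 14) → (20, 22)) = C(16, 2) · C(26, 18) = 120 · 1562275 = 187473000. Avoidance count = 513791607420 − 187473000 = 513604134420.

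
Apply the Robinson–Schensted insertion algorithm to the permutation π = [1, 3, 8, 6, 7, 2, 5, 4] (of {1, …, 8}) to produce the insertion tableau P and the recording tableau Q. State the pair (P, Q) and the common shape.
P = [1, 2, 4, 7] / [3, 5] / [6] / [8];  Q = [1, 2, 3, 5] / [4, 7] / [6] / [8];  common shape = (4, 2, 1, 1)

Row-insert the values π_1, π_2, … into P one at a time, bumping the leftmost entry strictly greater than the inserted value down to the next row. The recording tableau Q records, in position (i, j), the step at which that cell was added to P.
  Insert 1 (step 1): P = [1];  Q = [1]
  Insert 3 (step 2): P = [1, 3];  Q = [1, 2]
  Insert 8 (step 3): P = [1, 3, 8];  Q = [1, 2, 3]
  Insert 6 (step 4): P = [1, 3, 6] / [8];  Q = [1, 2, 3] / [4]
  Insert 7 (step 5): P = [1, 3, 6, 7] / [8];  Q = [1, 2, 3, 5] / [4]
  Insert 2 (step 6): P = [1, 2, 6, 7] / [3] / [8];  Q = [1, 2, 3, 5] / [4] / [6]
  Insert 5 (step 7): P = [1, 2, 5, 7] / [3, 6] / [8];  Q = [1, 2, 3, 5] / [4, 7] / [6]
  Insert 4 (step 8): P = [1, 2, 4, 7] / [3, 5] / [6] / [8];  Q = [1, 2, 3, 5] / [4, 7] / [6] / [8]
Final shape: (4, 2, 1, 1).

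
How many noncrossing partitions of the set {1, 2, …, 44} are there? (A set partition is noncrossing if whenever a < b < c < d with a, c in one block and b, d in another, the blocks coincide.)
C_44 = 583300119592996693088040

These noncrossing partitions are counted by the Catalan number C_n = (1/(n + 1)) · C(2n, n). For n = 44: C_44 = (1/45) · C(88, 44) = 26248505381684851188961800/45 = 583300119592996693088040.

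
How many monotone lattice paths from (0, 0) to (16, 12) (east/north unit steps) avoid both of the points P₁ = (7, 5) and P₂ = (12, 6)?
Number of paths = 18460755

Inclusion–exclusion. Total paths: C(28, 16) = 30421755. Through P₁: C(12, 7)·C(16, 9) = 9060480. Through P₂: C(18, 12)·C(10, 4) = 3898440. Since P₁ is strictly southwest of P₂, a monotone path through both must visit P₁ then P₂; paths through both = C(12, 7)·C(6, 5)·C(10, 4) = 997920. Avoid both = 30421755 − 9060480 − 3898440 + 997920 = 18460755.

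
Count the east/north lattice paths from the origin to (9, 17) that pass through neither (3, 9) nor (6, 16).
Number of paths = 2271038

Inclusion–exclusion. Total paths: C(26, 9) = 3124550. Through P₁: C(12, 3)·C(14, 6) = 660660. Through P₂: C(22, 6)·C(4, 3) = 298452. Since P₁ is strictly southwest of P₂, a monotone path through both must visit P₁ then P₂; paths through both = C(12, 3)·C(10, 3)·C(4, 3) = 105600. Avoid both = 3124550 − 660660 − 298452 + 105600 = 2271038.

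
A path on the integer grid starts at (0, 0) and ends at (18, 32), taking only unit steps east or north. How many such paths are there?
Number of paths = 18053528883775

A monotone lattice path from (0, 0) to (18, 32) consists of 18 east steps and 32 north steps in some order, so it is determined by which 18 of the 50 steps are east. The count is C(50, 18) = 18053528883775.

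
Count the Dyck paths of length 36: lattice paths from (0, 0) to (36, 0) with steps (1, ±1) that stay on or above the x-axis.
C_18 = 477638700

These Dyck paths are counted by the Catalan number C_n = (1/(n + 1)) · C(2n, n). For n = 18: C_18 = (1/19) · C(36, 18) = 9075135300/19 = 477638700.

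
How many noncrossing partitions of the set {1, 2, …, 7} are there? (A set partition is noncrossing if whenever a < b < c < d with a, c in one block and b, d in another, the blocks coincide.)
C_7 = 429

These noncrossing partitions are counted by the Catalan number C_n = (1/(n + 1)) · C(2n, n). For n = 7: C_7 = (1/8) · C(14, 7) = 3432/8 = 429.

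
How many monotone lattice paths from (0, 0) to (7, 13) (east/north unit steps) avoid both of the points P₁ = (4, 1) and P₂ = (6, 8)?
Number of paths = 58307

Inclusion–exclusion. Total paths: C(20, 7) = 77520. Through P₁: C(5, 4)·C(15, 3) = 2275. Through P₂: C(14, 6)·C(6, 1) = 18018. Since P₁ is strictly southwest of P₂, a monotone path through both must visit P₁ then P₂; paths through both = C(5, 4)·C(9, 2)·C(6, 1) = 1080. Avoid both = 77520 − 2275 − 18018 + 1080 = 58307.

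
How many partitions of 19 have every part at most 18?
p(19, parts ≤ 18) = 489

Use the recurrence p(n, m) = p(n, m−1) + p(n−m, m): either the largest part is < m (count p(n, m−1)) or the largest part is exactly m (remove one copy of m, count p(n−m, m)). With p(0, ·) = 1 this gives p(19, parts ≤ 18) = 489. (By conjugating Young diagrams, this also counts partitions of 19 into at most 18 parts.)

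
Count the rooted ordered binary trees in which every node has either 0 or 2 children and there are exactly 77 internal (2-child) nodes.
C_77 = 18793142726809884575211361279087545193250040

These full binary trees are counted by the Catalan number C_n = (1/(n + 1)) · C(2n, n). For n = 77: C_77 = (1/78) · C(154, 77) = 1465865132691170996866486179768828525073503120/78 = 18793142726809884575211361279087545193250040.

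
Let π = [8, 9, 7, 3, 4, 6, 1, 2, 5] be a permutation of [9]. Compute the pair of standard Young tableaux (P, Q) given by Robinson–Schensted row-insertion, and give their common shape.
P = [1, 2, 5] / [3, 4, 6] / [7, 9] / [8];  Q = [1, 2, 6] / [3, 5, 9] / [4, 8] / [7];  common shape = (3, 3, 2, 1)

Row-insert the values π_1, π_2, … into P one at a time, bumping the leftmost entry strictly greater than the inserted value down to the next row. The recording tableau Q records, in position (i, j), the step at which that cell was added to P.
  Insert 8 (step 1): P = [8];  Q = [1]
  Insert 9 (step 2): P = [8, 9];  Q = [1, 2]
  Insert 7 (step 3): P = [7, 9] / [8];  Q = [1, 2] / [3]
  Insert 3 (step 4): P = [3, 9] / [7] / [8];  Q = [1, 2] / [3] / [4]
  Insert 4 (step 5): P = [3, 4] / [7, 9] / [8];  Q = [1, 2] / [3, 5] / [4]
  Insert 6 (step 6): P = [3, 4, 6] / [7, 9] / [8];  Q = [1, 2, 6] / [3, 5] / [4]
  Insert 1 (step 7): P = [1, 4, 6] / [3, 9] / [7] / [8];  Q = [1, 2, 6] / [3, 5] / [4] / [7]
  Insert 2 (step 8): P = [1, 2, 6] / [3, 4] / [7, 9] / [8];  Q = [1, 2, 6] / [3, 5] / [4, 8] / [7]
  Insert 5 (step 9): P = [1, 2, 5] / [3, 4, 6] / [7, 9] / [8];  Q = [1, 2, 6] / [3, 5, 9] / [4, 8] / [7]
Final shape: (3, 3, 2, 1).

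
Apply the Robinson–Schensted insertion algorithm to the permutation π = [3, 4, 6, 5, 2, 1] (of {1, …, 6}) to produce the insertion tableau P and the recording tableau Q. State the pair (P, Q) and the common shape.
P = [1, 4, 5] / [2] / [3] / [6];  Q = [1, 2, 3] / [4] / [5] / [6];  common shape = (3, 1, 1, 1)

Row-insert the values π_1, π_2, … into P one at a time, bumping the leftmost entry strictly greater than the inserted value down to the next row. The recording tableau Q records, in position (i, j), the step at which that cell was added to P.
  Insert 3 (step 1): P = [3];  Q = [1]
  Insert 4 (step 2): P = [3, 4];  Q = [1, 2]
  Insert 6 (step 3): P = [3, 4, 6];  Q = [1, 2, 3]
  Insert 5 (step 4): P = [3, 4, 5] / [6];  Q = [1, 2, 3] / [4]
  Insert 2 (step 5): P = [2, 4, 5] / [3] / [6];  Q = [1, 2, 3] / [4] / [5]
  Insert 1 (step 6): P = [1, 4, 5] / [2] / [3] / [6];  Q = [1, 2, 3] / [4] / [5] / [6]
Final shape: (3, 1, 1, 1).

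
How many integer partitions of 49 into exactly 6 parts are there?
p(49, 6 parts) = 4935

Partitions of n into exactly k parts are in bijection with partitions of n − k into at most k parts (subtract 1 from each part). So p(49, exactly 6) = p(43, parts ≤ 6). Computing via the recurrence p(m, j) = p(m, j−1) + p(m−j, j) gives 4935.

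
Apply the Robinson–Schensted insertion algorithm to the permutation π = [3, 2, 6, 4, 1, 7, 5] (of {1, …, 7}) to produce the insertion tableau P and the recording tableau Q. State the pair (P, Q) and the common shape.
P = [1, 4, 5] / [2, 6, 7] / [3];  Q = [1, 3, 6] / [2, 4, 7] / [5];  common shape = (3, 3, 1)

Row-insert the values π_1, π_2, … into P one at a time, bumping the leftmost entry strictly greater than the inserted value down to the next row. The recording tableau Q records, in position (i, j), the step at which that cell was added to P.
  Insert 3 (step 1): P = [3];  Q = [1]
  Insert 2 (step 2): P = [2] / [3];  Q = [1] / [2]
  Insert 6 (step 3): P = [2, 6] / [3];  Q = [1, 3] / [2]
  Insert 4 (step 4): P = [2, 4] / [3, 6];  Q = [1, 3] / [2, 4]
  Insert 1 (step 5): P = [1, 4] / [2, 6] / [3];  Q = [1, 3] / [2, 4] / [5]
  Insert 7 (step 6): P = [1, 4, 7] / [2, 6] / [3];  Q = [1, 3, 6] / [2, 4] / [5]
  Insert 5 (step 7): P = [1, 4, 5] / [2, 6, 7] / [3];  Q = [1, 3, 6] / [2, 4, 7] / [5]
Final shape: (3, 3, 1).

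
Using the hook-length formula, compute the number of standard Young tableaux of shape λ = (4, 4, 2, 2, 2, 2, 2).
# SYT of shape (4, 4, 2, 2, 2, 2, 2) = 952952

Hook-length formula: f^λ = n! / Π hook(c), product over all cells c of the Young diagram. For λ = (4, 4, 2, 2, 2, 2, 2), n = 18 boxes. Hook lengths by row (left-to-right, top-to-bottom): [10, 9, 3, 2]; [9, 8, 2, 1]; [6, 5]; [5, 4]; [4, 3]; [3, 2]; [2, 1]. Product of hooks = 6718464000. So f^λ = 18! / 6718464000 = 6402373705728000 / 6718464000 = 952952.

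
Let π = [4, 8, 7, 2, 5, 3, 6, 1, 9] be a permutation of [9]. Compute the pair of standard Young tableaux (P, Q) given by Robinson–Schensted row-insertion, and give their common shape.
P = [1, 3, 6, 9] / [2, 5] / [4] / [7] / [8];  Q = [1, 2, 7, 9] / [3, 5] / [4] / [6] / [8];  common shape = (4, 2, 1, 1, 1)

Row-insert the values π_1, π_2, … into P one at a time, bumping the leftmost entry strictly greater than the inserted value down to the next row. The recording tableau Q records, in position (i, j), the step at which that cell was added to P.
  Insert 4 (step 1): P = [4];  Q = [1]
  Insert 8 (step 2): P = [4, 8];  Q = [1, 2]
  Insert 7 (step 3): P = [4, 7] / [8];  Q = [1, 2] / [3]
  Insert 2 (step 4): P = [2, 7] / [4] / [8];  Q = [1, 2] / [3] / [4]
  Insert 5 (step 5): P = [2, 5] / [4, 7] / [8];  Q = [1, 2] / [3, 5] / [4]
  Insert 3 (step 6): P = [2, 3] / [4, 5] / [7] / [8];  Q = [1, 2] / [3, 5] / [4] / [6]
  Insert 6 (step 7): P = [2, 3, 6] / [4, 5] / [7] / [8];  Q = [1, 2, 7] / [3, 5] / [4] / [6]
  Insert 1 (step 8): P = [1, 3, 6] / [2, 5] / [4] / [7] / [8];  Q = [1, 2, 7] / [3, 5] / [4] / [6] / [8]
  Insert 9 (step 9): P = [1, 3, 6, 9] / [2, 5] / [4] / [7] / [8];  Q = [1, 2, 7, 9] / [3, 5] / [4] / [6] / [8]
Final shape: (4, 2, 1, 1, 1).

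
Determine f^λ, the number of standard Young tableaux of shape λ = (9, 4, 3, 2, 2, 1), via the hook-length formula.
# SYT of shape (9, 4, 3, 2, 2, 1) = 484984500

Hook-length formula: f^λ = n! / Π hook(c), product over all cells c of the Young diagram. For λ = (9, 4, 3, 2, 2, 1), n = 21 boxes. Hook lengths by row (left-to-right, top-to-bottom): [14, 12, 9, 7, 5, 4, 3, 2, 1]; [8, 6, 3, 1]; [6, 4, 1]; [4, 2]; [3, 1]; [1]. Product of hooks = 105345515520. So f^λ = 21! / 105345515520 = 51090942171709440000 / 105345515520 = 484984500.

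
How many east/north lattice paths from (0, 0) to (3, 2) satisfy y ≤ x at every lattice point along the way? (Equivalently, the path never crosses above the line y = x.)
Number of paths = 5

By the reflection principle (André's argument), the number of monotone paths to (3, 2) with n ≤ m that never go above y = x is C(5, 3) − C(5, 4) = 10 − 5 = 5.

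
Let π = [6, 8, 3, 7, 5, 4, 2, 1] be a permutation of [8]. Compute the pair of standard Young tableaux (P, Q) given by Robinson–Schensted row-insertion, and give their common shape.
P = [1, 4] / [2, 7] / [3] / [5] / [6] / [8];  Q = [1, 2] / [3, 4] / [5] / [6] / [7] / [8];  common shape = (2, 2, 1, 1, 1, 1)

Row-insert the values π_1, π_2, … into P one at a time, bumping the leftmost entry strictly greater than the inserted value down to the next row. The recording tableau Q records, in position (i, j), the step at which that cell was added to P.
  Insert 6 (step 1): P = [6];  Q = [1]
  Insert 8 (step 2): P = [6, 8];  Q = [1, 2]
  Insert 3 (step 3): P = [3, 8] / [6];  Q = [1, 2] / [3]
  Insert 7 (step 4): P = [3, 7] / [6, 8];  Q = [1, 2] / [3, 4]
  Insert 5 (step 5): P = [3, 5] / [6, 7] / [8];  Q = [1, 2] / [3, 4] / [5]
  Insert 4 (step 6): P = [3, 4] / [5, 7] / [6] / [8];  Q = [1, 2] / [3, 4] / [5] / [6]
  Insert 2 (step 7): P = [2, 4] / [3, 7] / [5] / [6] / [8];  Q = [1, 2] / [3, 4] / [5] / [6] / [7]
  Insert 1 (step 8): P = [1, 4] / [2, 7] / [3] / [5] / [6] / [8];  Q = [1, 2] / [3, 4] / [5] / [6] / [7] / [8]
Final shape: (2, 2, 1, 1, 1, 1).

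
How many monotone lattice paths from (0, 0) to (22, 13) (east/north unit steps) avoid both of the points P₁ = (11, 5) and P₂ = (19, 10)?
Number of paths = 858027744

Inclusion–exclusion. Total paths: C(35, 22) = 1476337800. Through P₁: C(16, 11)·C(19, 11) = 330142176. Through P₂: C(29, 19)·C(6, 3) = 400600200. Since P₁ is strictly southwest of P₂, a monotone path through both must visit P₁ then P₂; paths through both = C(16, 11)·C(13, 8)·C(6, 3) = 112432320. Avoid both = 1476337800 − 330142176 − 400600200 + 112432320 = 858027744.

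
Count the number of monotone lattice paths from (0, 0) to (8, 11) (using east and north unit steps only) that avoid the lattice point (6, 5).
Number of paths = 62646

Total paths from (0, 0) to (8, 11): C(19, 8) = 75582. Paths through (6, 5): (paths (0, 0) → (6, 5)) × (paths (6, 5) → (8, 11)) = C(11, 6) · C(8, 2) = 462 · 28 = 12936. Avoidance count = 75582 − 12936 = 62646.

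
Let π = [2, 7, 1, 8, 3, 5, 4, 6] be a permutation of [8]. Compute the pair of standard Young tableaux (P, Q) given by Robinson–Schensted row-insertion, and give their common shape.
P = [1, 3, 4, 6] / [2, 5, 8] / [7];  Q = [1, 2, 4, 8] / [3, 5, 6] / [7];  common shape = (4, 3, 1)

Row-insert the values π_1, π_2, … into P one at a time, bumping the leftmost entry strictly greater than the inserted value down to the next row. The recording tableau Q records, in position (i, j), the step at which that cell was added to P.
  Insert 2 (step 1): P = [2];  Q = [1]
  Insert 7 (step 2): P = [2, 7];  Q = [1, 2]
  Insert 1 (step 3): P = [1, 7] / [2];  Q = [1, 2] / [3]
  Insert 8 (step 4): P = [1, 7, 8] / [2];  Q = [1, 2, 4] / [3]
  Insert 3 (step 5): P = [1, 3, 8] / [2, 7];  Q = [1, 2, 4] / [3, 5]
  Insert 5 (step 6): P = [1, 3, 5] / [2, 7, 8];  Q = [1, 2, 4] / [3, 5, 6]
  Insert 4 (step 7): P = [1, 3, 4] / [2, 5, 8] / [7];  Q = [1, 2, 4] / [3, 5, 6] / [7]
  Insert 6 (step 8): P = [1, 3, 4, 6] / [2, 5, 8] / [7];  Q = [1, 2, 4, 8] / [3, 5, 6] / [7]
Final shape: (4, 3, 1).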